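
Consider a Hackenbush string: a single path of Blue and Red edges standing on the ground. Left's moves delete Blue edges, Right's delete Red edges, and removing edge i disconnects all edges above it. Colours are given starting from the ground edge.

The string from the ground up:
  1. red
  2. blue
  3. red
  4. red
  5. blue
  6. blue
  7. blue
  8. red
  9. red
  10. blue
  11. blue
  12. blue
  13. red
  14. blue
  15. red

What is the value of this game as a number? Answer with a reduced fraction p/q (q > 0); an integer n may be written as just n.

Recurse on prefixes of the 15-edge string red blue red red blue blue blue red red blue blue blue red blue red:
edge 1 of 15 (red): { — | 0 } => -1
edge 2 of 15 (blue): { -1 | 0 } => -1/2
edge 3 of 15 (red): { -1 | -1/2, 0 } => -3/4
edge 4 of 15 (red): { -1 | -3/4, -1/2, 0 } => -7/8
edge 5 of 15 (blue): { -1, -7/8 | -3/4, -1/2, 0 } => -13/16
edge 6 of 15 (blue): { -1, -7/8, -13/16 | -3/4, -1/2, 0 } => -25/32
edge 7 of 15 (blue): { -1, -7/8, -13/16, -25/32 | -3/4, -1/2, 0 } => -49/64
edge 8 of 15 (red): { -1, -7/8, -13/16, -25/32 | -49/64, -3/4, -1/2, 0 } => -99/128
edge 9 of 15 (red): { -1, -7/8, -13/16, -25/32 | -99/128, -49/64, -3/4, -1/2, 0 } => -199/256
edge 10 of 15 (blue): { -1, -7/8, -13/16, -25/32, -199/256 | -99/128, -49/64, -3/4, -1/2, 0 } => -397/512
edge 11 of 15 (blue): { -1, -7/8, -13/16, -25/32, -199/256, -397/512 | -99/128, -49/64, -3/4, -1/2, 0 } => -793/1024
edge 12 of 15 (blue): { -1, -7/8, -13/16, -25/32, -199/256, -397/512, -793/1024 | -99/128, -49/64, -3/4, -1/2, 0 } => -1585/2048
edge 13 of 15 (red): { -1, -7/8, -13/16, -25/32, -199/256, -397/512, -793/1024 | -1585/2048, -99/128, -49/64, -3/4, -1/2, 0 } => -3171/4096
edge 14 of 15 (blue): { -1, -7/8, -13/16, -25/32, -199/256, -397/512, -793/1024, -3171/4096 | -1585/2048, -99/128, -49/64, -3/4, -1/2, 0 } => -6341/8192
edge 15 of 15 (red): { -1, -7/8, -13/16, -25/32, -199/256, -397/512, -793/1024, -3171/4096 | -6341/8192, -1585/2048, -99/128, -49/64, -3/4, -1/2, 0 } => -12683/16384

-12683/16384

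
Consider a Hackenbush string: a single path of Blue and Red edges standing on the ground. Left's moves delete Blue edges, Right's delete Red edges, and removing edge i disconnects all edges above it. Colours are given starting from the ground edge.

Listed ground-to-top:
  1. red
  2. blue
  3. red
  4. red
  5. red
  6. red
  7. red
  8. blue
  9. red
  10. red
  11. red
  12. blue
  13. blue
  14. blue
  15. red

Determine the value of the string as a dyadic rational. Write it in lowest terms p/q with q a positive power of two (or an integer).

Prefix values for red blue red red red red red blue red red red blue blue blue red via {L|R} + simplicity:
r: Left { · }, Right { 0 } ⇒ simplest -1
rb: Left { -1 }, Right { 0 } ⇒ simplest -1/2
rbr: Left { -1 }, Right { -1/2,0 } ⇒ simplest -3/4
rbrr: Left { -1 }, Right { -3/4,-1/2,0 } ⇒ simplest -7/8
rbrrr: Left { -1 }, Right { -7/8,-3/4,-1/2,0 } ⇒ simplest -15/16
rbrrrr: Left { -1 }, Right { -15/16,-7/8,-3/4,-1/2,0 } ⇒ simplest -31/32
rbrrrrr: Left { -1 }, Right { -31/32,-15/16,-7/8,-3/4,-1/2,0 } ⇒ simplest -63/64
rbrrrrrb: Left { -1,-63/64 }, Right { -31/32,-15/16,-7/8,-3/4,-1/2,0 } ⇒ simplest -125/128
rbrrrrrbr: Left { -1,-63/64 }, Right { -125/128,-31/32,-15/16,-7/8,-3/4,-1/2,0 } ⇒ simplest -251/256
rbrrrrrbrr: Left { -1,-63/64 }, Right { -251/256,-125/128,-31/32,-15/16,-7/8,-3/4,-1/2,0 } ⇒ simplest -503/512
rbrrrrrbrrr: Left { -1,-63/64 }, Right { -503/512,-251/256,-125/128,-31/32,-15/16,-7/8,-3/4,-1/2,0 } ⇒ simplest -1007/1024
rbrrrrrbrrrb: Left { -1,-63/64,-1007/1024 }, Right { -503/512,-251/256,-125/128,-31/32,-15/16,-7/8,-3/4,-1/2,0 } ⇒ simplest -2013/2048
rbrrrrrbrrrbb: Left { -1,-63/64,-1007/1024,-2013/2048 }, Right { -503/512,-251/256,-125/128,-31/32,-15/16,-7/8,-3/4,-1/2,0 } ⇒ simplest -4025/4096
rbrrrrrbrrrbbb: Left { -1,-63/64,-1007/1024,-2013/2048,-4025/4096 }, Right { -503/512,-251/256,-125/128,-31/32,-15/16,-7/8,-3/4,-1/2,0 } ⇒ simplest -8049/8192
rbrrrrrbrrrbbbr: Left { -1,-63/64,-1007/1024,-2013/2048,-4025/4096 }, Right { -8049/8192,-503/512,-251/256,-125/128,-31/32,-15/16,-7/8,-3/4,-1/2,0 } ⇒ simplest -16099/16384

-16099/16384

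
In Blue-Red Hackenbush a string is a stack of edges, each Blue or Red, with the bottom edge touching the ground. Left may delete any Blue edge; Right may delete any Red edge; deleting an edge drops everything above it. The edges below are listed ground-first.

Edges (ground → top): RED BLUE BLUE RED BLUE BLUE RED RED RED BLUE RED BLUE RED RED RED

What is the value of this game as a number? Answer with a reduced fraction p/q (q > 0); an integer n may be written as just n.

Prefix values for RED BLUE BLUE RED BLUE BLUE RED RED RED BLUE RED BLUE RED RED RED via {L|R} + simplicity:
v_1 [R]  L=[]  R=[0]  ⇒ -1
v_2 [RB]  L=[-1]  R=[0]  ⇒ -1/2
v_3 [RBB]  L=[-1; -1/2]  R=[0]  ⇒ -1/4
v_4 [RBBR]  L=[-1; -1/2]  R=[-1/4; 0]  ⇒ -3/8
v_5 [RBBRB]  L=[-1; -1/2; -3/8]  R=[-1/4; 0]  ⇒ -5/16
v_6 [RBBRBB]  L=[-1; -1/2; -3/8; -5/16]  R=[-1/4; 0]  ⇒ -9/32
v_7 [RBBRBBR]  L=[-1; -1/2; -3/8; -5/16]  R=[-9/32; -1/4; 0]  ⇒ -19/64
v_8 [RBBRBBRR]  L=[-1; -1/2; -3/8; -5/16]  R=[-19/64; -9/32; -1/4; 0]  ⇒ -39/128
v_9 [RBBRBBRRR]  L=[-1; -1/2; -3/8; -5/16]  R=[-39/128; -19/64; -9/32; -1/4; 0]  ⇒ -79/256
v_10 [RBBRBBRRRB]  L=[-1; -1/2; -3/8; -5/16; -79/256]  R=[-39/128; -19/64; -9/32; -1/4; 0]  ⇒ -157/512
v_11 [RBBRBBRRRBR]  L=[-1; -1/2; -3/8; -5/16; -79/256]  R=[-157/512; -39/128; -19/64; -9/32; -1/4; 0]  ⇒ -315/1024
v_12 [RBBRBBRRRBRB]  L=[-1; -1/2; -3/8; -5/16; -79/256; -315/1024]  R=[-157/512; -39/128; -19/64; -9/32; -1/4; 0]  ⇒ -629/2048
v_13 [RBBRBBRRRBRBR]  L=[-1; -1/2; -3/8; -5/16; -79/256; -315/1024]  R=[-629/2048; -157/512; -39/128; -19/64; -9/32; -1/4; 0]  ⇒ -1259/4096
v_14 [RBBRBBRRRBRBRR]  L=[-1; -1/2; -3/8; -5/16; -79/256; -315/1024]  R=[-1259/4096; -629/2048; -157/512; -39/128; -19/64; -9/32; -1/4; 0]  ⇒ -2519/8192
v_15 [RBBRBBRRRBRBRRR]  L=[-1; -1/2; -3/8; -5/16; -79/256; -315/1024]  R=[-2519/8192; -1259/4096; -629/2048; -157/512; -39/128; -19/64; -9/32; -1/4; 0]  ⇒ -5039/16384

-5039/16384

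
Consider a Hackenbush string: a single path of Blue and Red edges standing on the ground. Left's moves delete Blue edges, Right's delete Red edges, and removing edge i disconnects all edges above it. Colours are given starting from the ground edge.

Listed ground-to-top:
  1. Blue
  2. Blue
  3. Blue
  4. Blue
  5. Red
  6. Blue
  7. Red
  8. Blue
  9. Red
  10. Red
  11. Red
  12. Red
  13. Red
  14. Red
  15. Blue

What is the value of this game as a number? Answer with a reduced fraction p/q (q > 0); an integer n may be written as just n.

7427/2048

step 1: add Blue to get B; options L={ 0 } R={ none } ⇒ 1
step 2: add Blue to get BB; options L={ 0 1 } R={ none } ⇒ 2
step 3: add Blue to get BBB; options L={ 0 1 2 } R={ none } ⇒ 3
step 4: add Blue to get BBBB; options L={ 0 1 2 3 } R={ none } ⇒ 4
step 5: add Red to get BBBBR; options L={ 0 1 2 3 } R={ 4 } ⇒ 7/2
step 6: add Blue to get BBBBRB; options L={ 0 1 2 3 7/2 } R={ 4 } ⇒ 15/4
step 7: add Red to get BBBBRBR; options L={ 0 1 2 3 7/2 } R={ 15/4 4 } ⇒ 29/8
step 8: add Blue to get BBBBRBRB; options L={ 0 1 2 3 7/2 29/8 } R={ 15/4 4 } ⇒ 59/16
step 9: add Red to get BBBBRBRBR; options L={ 0 1 2 3 7/2 29/8 } R={ 59/16 15/4 4 } ⇒ 117/32
step 10: add Red to get BBBBRBRBRR; options L={ 0 1 2 3 7/2 29/8 } R={ 117/32 59/16 15/4 4 } ⇒ 233/64
step 11: add Red to get BBBBRBRBRRR; options L={ 0 1 2 3 7/2 29/8 } R={ 233/64 117/32 59/16 15/4 4 } ⇒ 465/128
step 12: add Red to get BBBBRBRBRRRR; options L={ 0 1 2 3 7/2 29/8 } R={ 465/128 233/64 117/32 59/16 15/4 4 } ⇒ 929/256
step 13: add Red to get BBBBRBRBRRRRR; options L={ 0 1 2 3 7/2 29/8 } R={ 929/256 465/128 233/64 117/32 59/16 15/4 4 } ⇒ 1857/512
step 14: add Red to get BBBBRBRBRRRRRR; options L={ 0 1 2 3 7/2 29/8 } R={ 1857/512 929/256 465/128 233/64 117/32 59/16 15/4 4 } ⇒ 3713/1024
step 15: add Blue to get BBBBRBRBRRRRRRB; options L={ 0 1 2 3 7/2 29/8 3713/1024 } R={ 1857/512 929/256 465/128 233/64 117/32 59/16 15/4 4 } ⇒ 7427/2048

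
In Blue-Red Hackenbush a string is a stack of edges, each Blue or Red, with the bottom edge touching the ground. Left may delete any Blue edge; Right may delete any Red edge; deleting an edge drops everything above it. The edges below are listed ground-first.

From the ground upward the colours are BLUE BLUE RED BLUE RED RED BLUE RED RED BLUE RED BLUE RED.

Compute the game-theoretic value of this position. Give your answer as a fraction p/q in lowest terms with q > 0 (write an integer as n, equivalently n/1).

3221/2048

Prefix values for BLUE BLUE RED BLUE RED RED BLUE RED RED BLUE RED BLUE RED via {L|R} + simplicity:
B: Left { 0 }, Right { none } gives simplest 1
BB: Left { 0 1 }, Right { none } gives simplest 2
BBR: Left { 0 1 }, Right { 2 } gives simplest 3/2
BBRB: Left { 0 1 3/2 }, Right { 2 } gives simplest 7/4
BBRBR: Left { 0 1 3/2 }, Right { 7/4 2 } gives simplest 13/8
BBRBRR: Left { 0 1 3/2 }, Right { 13/8 7/4 2 } gives simplest 25/16
BBRBRRB: Left { 0 1 3/2 25/16 }, Right { 13/8 7/4 2 } gives simplest 51/32
BBRBRRBR: Left { 0 1 3/2 25/16 }, Right { 51/32 13/8 7/4 2 } gives simplest 101/64
BBRBRRBRR: Left { 0 1 3/2 25/16 }, Right { 101/64 51/32 13/8 7/4 2 } gives simplest 201/128
BBRBRRBRRB: Left { 0 1 3/2 25/16 201/128 }, Right { 101/64 51/32 13/8 7/4 2 } gives simplest 403/256
BBRBRRBRRBR: Left { 0 1 3/2 25/16 201/128 }, Right { 403/256 101/64 51/32 13/8 7/4 2 } gives simplest 805/512
BBRBRRBRRBRB: Left { 0 1 3/2 25/16 201/128 805/512 }, Right { 403/256 101/64 51/32 13/8 7/4 2 } gives simplest 1611/1024
BBRBRRBRRBRBR: Left { 0 1 3/2 25/16 201/128 805/512 }, Right { 1611/1024 403/256 101/64 51/32 13/8 7/4 2 } gives simplest 3221/2048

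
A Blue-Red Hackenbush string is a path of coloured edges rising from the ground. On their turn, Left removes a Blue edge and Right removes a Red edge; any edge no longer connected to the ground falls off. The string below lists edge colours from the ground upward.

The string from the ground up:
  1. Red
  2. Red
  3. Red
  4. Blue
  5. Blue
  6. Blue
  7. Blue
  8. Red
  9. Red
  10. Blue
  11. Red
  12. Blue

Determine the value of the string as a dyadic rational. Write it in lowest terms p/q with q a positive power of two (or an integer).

Recurse on prefixes of the 12-edge string Red Red Red Blue Blue Blue Blue Red Red Blue Red Blue:
v_1 [R]  L=[none]  R=[0]  = -1
v_2 [RR]  L=[none]  R=[-1, 0]  = -2
v_3 [RRR]  L=[none]  R=[-2, -1, 0]  = -3
v_4 [RRRB]  L=[-3]  R=[-2, -1, 0]  = -5/2
v_5 [RRRBB]  L=[-3, -5/2]  R=[-2, -1, 0]  = -9/4
v_6 [RRRBBB]  L=[-3, -5/2, -9/4]  R=[-2, -1, 0]  = -17/8
v_7 [RRRBBBB]  L=[-3, -5/2, -9/4, -17/8]  R=[-2, -1, 0]  = -33/16
v_8 [RRRBBBBR]  L=[-3, -5/2, -9/4, -17/8]  R=[-33/16, -2, -1, 0]  = -67/32
v_9 [RRRBBBBRR]  L=[-3, -5/2, -9/4, -17/8]  R=[-67/32, -33/16, -2, -1, 0]  = -135/64
v_10 [RRRBBBBRRB]  L=[-3, -5/2, -9/4, -17/8, -135/64]  R=[-67/32, -33/16, -2, -1, 0]  = -269/128
v_11 [RRRBBBBRRBR]  L=[-3, -5/2, -9/4, -17/8, -135/64]  R=[-269/128, -67/32, -33/16, -2, -1, 0]  = -539/256
v_12 [RRRBBBBRRBRB]  L=[-3, -5/2, -9/4, -17/8, -135/64, -539/256]  R=[-269/128, -67/32, -33/16, -2, -1, 0]  = -1077/512

-1077/512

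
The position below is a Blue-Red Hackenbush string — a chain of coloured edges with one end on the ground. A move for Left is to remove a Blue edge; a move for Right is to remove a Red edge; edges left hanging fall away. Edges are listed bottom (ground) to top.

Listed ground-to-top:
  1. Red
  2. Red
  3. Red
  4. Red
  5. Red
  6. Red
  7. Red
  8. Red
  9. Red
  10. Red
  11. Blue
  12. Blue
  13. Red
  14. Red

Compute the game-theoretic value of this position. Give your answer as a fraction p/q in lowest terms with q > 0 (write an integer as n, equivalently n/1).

Build val(s[:k]) for k = 1..14, string s = Red Red Red Red Red Red Red Red Red Red Blue Blue Red Red.
R: Left { · }, Right { 0 } — simplest -1
RR: Left { · }, Right { -1, 0 } — simplest -2
RRR: Left { · }, Right { -2, -1, 0 } — simplest -3
RRRR: Left { · }, Right { -3, -2, -1, 0 } — simplest -4
RRRRR: Left { · }, Right { -4, -3, -2, -1, 0 } — simplest -5
RRRRRR: Left { · }, Right { -5, -4, -3, -2, -1, 0 } — simplest -6
RRRRRRR: Left { · }, Right { -6, -5, -4, -3, -2, -1, 0 } — simplest -7
RRRRRRRR: Left { · }, Right { -7, -6, -5, -4, -3, -2, -1, 0 } — simplest -8
RRRRRRRRR: Left { · }, Right { -8, -7, -6, -5, -4, -3, -2, -1, 0 } — simplest -9
RRRRRRRRRR: Left { · }, Right { -9, -8, -7, -6, -5, -4, -3, -2, -1, 0 } — simplest -10
RRRRRRRRRRB: Left { -10 }, Right { -9, -8, -7, -6, -5, -4, -3, -2, -1, 0 } — simplest -19/2
RRRRRRRRRRBB: Left { -10, -19/2 }, Right { -9, -8, -7, -6, -5, -4, -3, -2, -1, 0 } — simplest -37/4
RRRRRRRRRRBBR: Left { -10, -19/2 }, Right { -37/4, -9, -8, -7, -6, -5, -4, -3, -2, -1, 0 } — simplest -75/8
RRRRRRRRRRBBRR: Left { -10, -19/2 }, Right { -75/8, -37/4, -9, -8, -7, -6, -5, -4, -3, -2, -1, 0 } — simplest -151/16

-151/16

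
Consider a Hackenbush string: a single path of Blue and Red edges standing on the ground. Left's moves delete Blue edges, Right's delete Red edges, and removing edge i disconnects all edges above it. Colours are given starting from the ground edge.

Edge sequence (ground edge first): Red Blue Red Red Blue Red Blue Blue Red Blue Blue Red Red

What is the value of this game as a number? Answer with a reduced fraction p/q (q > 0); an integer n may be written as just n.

Build g(s[:k]) for k = 1..13, string s = Red Blue Red Red Blue Red Blue Blue Red Blue Blue Red Red.
step 1: add Red to get R; options L={ (no moves) } R={ 0 } -> -1
step 2: add Blue to get RB; options L={ -1 } R={ 0 } -> -1/2
step 3: add Red to get RBR; options L={ -1 } R={ -1/2, 0 } -> -3/4
step 4: add Red to get RBRR; options L={ -1 } R={ -3/4, -1/2, 0 } -> -7/8
step 5: add Blue to get RBRRB; options L={ -1, -7/8 } R={ -3/4, -1/2, 0 } -> -13/16
step 6: add Red to get RBRRBR; options L={ -1, -7/8 } R={ -13/16, -3/4, -1/2, 0 } -> -27/32
step 7: add Blue to get RBRRBRB; options L={ -1, -7/8, -27/32 } R={ -13/16, -3/4, -1/2, 0 } -> -53/64
step 8: add Blue to get RBRRBRBB; options L={ -1, -7/8, -27/32, -53/64 } R={ -13/16, -3/4, -1/2, 0 } -> -105/128
step 9: add Red to get RBRRBRBBR; options L={ -1, -7/8, -27/32, -53/64 } R={ -105/128, -13/16, -3/4, -1/2, 0 } -> -211/256
step 10: add Blue to get RBRRBRBBRB; options L={ -1, -7/8, -27/32, -53/64, -211/256 } R={ -105/128, -13/16, -3/4, -1/2, 0 } -> -421/512
step 11: add Blue to get RBRRBRBBRBB; options L={ -1, -7/8, -27/32, -53/64, -211/256, -421/512 } R={ -105/128, -13/16, -3/4, -1/2, 0 } -> -841/1024
step 12: add Red to get RBRRBRBBRBBR; options L={ -1, -7/8, -27/32, -53/64, -211/256, -421/512 } R={ -841/1024, -105/128, -13/16, -3/4, -1/2, 0 } -> -1683/2048
step 13: add Red to get RBRRBRBBRBBRR; options L={ -1, -7/8, -27/32, -53/64, -211/256, -421/512 } R={ -1683/2048, -841/1024, -105/128, -13/16, -3/4, -1/2, 0 } -> -3367/4096

-3367/4096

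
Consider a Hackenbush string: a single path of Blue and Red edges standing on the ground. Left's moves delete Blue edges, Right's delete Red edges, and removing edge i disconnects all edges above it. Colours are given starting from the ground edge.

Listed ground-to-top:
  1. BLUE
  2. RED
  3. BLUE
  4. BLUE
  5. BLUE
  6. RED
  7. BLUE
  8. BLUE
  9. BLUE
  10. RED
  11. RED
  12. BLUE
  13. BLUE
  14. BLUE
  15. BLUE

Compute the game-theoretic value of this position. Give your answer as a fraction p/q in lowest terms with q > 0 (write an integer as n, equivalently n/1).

Prefix values for BLUE RED BLUE BLUE BLUE RED BLUE BLUE BLUE RED RED BLUE BLUE BLUE BLUE via {L|R} + simplicity:
B: Left { 0 }, Right { (no moves) } so simplest 1
BR: Left { 0 }, Right { 1 } so simplest 1/2
BRB: Left { 0, 1/2 }, Right { 1 } so simplest 3/4
BRBB: Left { 0, 1/2, 3/4 }, Right { 1 } so simplest 7/8
BRBBB: Left { 0, 1/2, 3/4, 7/8 }, Right { 1 } so simplest 15/16
BRBBBR: Left { 0, 1/2, 3/4, 7/8 }, Right { 15/16, 1 } so simplest 29/32
BRBBBRB: Left { 0, 1/2, 3/4, 7/8, 29/32 }, Right { 15/16, 1 } so simplest 59/64
BRBBBRBB: Left { 0, 1/2, 3/4, 7/8, 29/32, 59/64 }, Right { 15/16, 1 } so simplest 119/128
BRBBBRBBB: Left { 0, 1/2, 3/4, 7/8, 29/32, 59/64, 119/128 }, Right { 15/16, 1 } so simplest 239/256
BRBBBRBBBR: Left { 0, 1/2, 3/4, 7/8, 29/32, 59/64, 119/128 }, Right { 239/256, 15/16, 1 } so simplest 477/512
BRBBBRBBBRR: Left { 0, 1/2, 3/4, 7/8, 29/32, 59/64, 119/128 }, Right { 477/512, 239/256, 15/16, 1 } so simplest 953/1024
BRBBBRBBBRRB: Left { 0, 1/2, 3/4, 7/8, 29/32, 59/64, 119/128, 953/1024 }, Right { 477/512, 239/256, 15/16, 1 } so simplest 1907/2048
BRBBBRBBBRRBB: Left { 0, 1/2, 3/4, 7/8, 29/32, 59/64, 119/128, 953/1024, 1907/2048 }, Right { 477/512, 239/256, 15/16, 1 } so simplest 3815/4096
BRBBBRBBBRRBBB: Left { 0, 1/2, 3/4, 7/8, 29/32, 59/64, 119/128, 953/1024, 1907/2048, 3815/4096 }, Right { 477/512, 239/256, 15/16, 1 } so simplest 7631/8192
BRBBBRBBBRRBBBB: Left { 0, 1/2, 3/4, 7/8, 29/32, 59/64, 119/128, 953/1024, 1907/2048, 3815/4096, 7631/8192 }, Right { 477/512, 239/256, 15/16, 1 } so simplest 15263/16384

15263/16384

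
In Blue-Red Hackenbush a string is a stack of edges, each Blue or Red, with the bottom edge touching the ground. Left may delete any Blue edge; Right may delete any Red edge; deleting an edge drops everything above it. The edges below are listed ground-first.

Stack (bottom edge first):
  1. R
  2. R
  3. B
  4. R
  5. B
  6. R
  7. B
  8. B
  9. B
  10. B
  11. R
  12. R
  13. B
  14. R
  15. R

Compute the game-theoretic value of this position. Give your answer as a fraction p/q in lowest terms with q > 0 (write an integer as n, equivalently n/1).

-13367/8192

1 of 15 · R · max L −∞ · min R 0 so -1
2 of 15 · RR · max L −∞ · min R -1 so -2
3 of 15 · RRB · max L -2 · min R -1 so -3/2
4 of 15 · RRBR · max L -2 · min R -3/2 so -7/4
5 of 15 · RRBRB · max L -7/4 · min R -3/2 so -13/8
6 of 15 · RRBRBR · max L -7/4 · min R -13/8 so -27/16
7 of 15 · RRBRBRB · max L -27/16 · min R -13/8 so -53/32
8 of 15 · RRBRBRBB · max L -53/32 · min R -13/8 so -105/64
9 of 15 · RRBRBRBBB · max L -105/64 · min R -13/8 so -209/128
10 of 15 · RRBRBRBBBB · max L -209/128 · min R -13/8 so -417/256
11 of 15 · RRBRBRBBBBR · max L -209/128 · min R -417/256 so -835/512
12 of 15 · RRBRBRBBBBRR · max L -209/128 · min R -835/512 so -1671/1024
13 of 15 · RRBRBRBBBBRRB · max L -1671/1024 · min R -835/512 so -3341/2048
14 of 15 · RRBRBRBBBBRRBR · max L -1671/1024 · min R -3341/2048 so -6683/4096
15 of 15 · RRBRBRBBBBRRBRR · max L -1671/1024 · min R -6683/4096 so -13367/8192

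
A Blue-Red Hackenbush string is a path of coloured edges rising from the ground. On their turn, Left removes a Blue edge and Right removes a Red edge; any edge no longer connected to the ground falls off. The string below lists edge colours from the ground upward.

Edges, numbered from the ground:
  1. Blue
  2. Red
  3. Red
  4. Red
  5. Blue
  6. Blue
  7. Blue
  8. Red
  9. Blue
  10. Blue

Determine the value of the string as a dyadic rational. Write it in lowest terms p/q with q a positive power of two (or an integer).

Build G(s[:k]) for k = 1..10, string s = Blue Red Red Red Blue Blue Blue Red Blue Blue.
B: Left { 0 }, Right {  } = simplest 1
BR: Left { 0 }, Right { 1 } = simplest 1/2
BRR: Left { 0 }, Right { 1/2 1 } = simplest 1/4
BRRR: Left { 0 }, Right { 1/4 1/2 1 } = simplest 1/8
BRRRB: Left { 0 1/8 }, Right { 1/4 1/2 1 } = simplest 3/16
BRRRBB: Left { 0 1/8 3/16 }, Right { 1/4 1/2 1 } = simplest 7/32
BRRRBBB: Left { 0 1/8 3/16 7/32 }, Right { 1/4 1/2 1 } = simplest 15/64
BRRRBBBR: Left { 0 1/8 3/16 7/32 }, Right { 15/64 1/4 1/2 1 } = simplest 29/128
BRRRBBBRB: Left { 0 1/8 3/16 7/32 29/128 }, Right { 15/64 1/4 1/2 1 } = simplest 59/256
BRRRBBBRBB: Left { 0 1/8 3/16 7/32 29/128 59/256 }, Right { 15/64 1/4 1/2 1 } = simplest 119/512

119/512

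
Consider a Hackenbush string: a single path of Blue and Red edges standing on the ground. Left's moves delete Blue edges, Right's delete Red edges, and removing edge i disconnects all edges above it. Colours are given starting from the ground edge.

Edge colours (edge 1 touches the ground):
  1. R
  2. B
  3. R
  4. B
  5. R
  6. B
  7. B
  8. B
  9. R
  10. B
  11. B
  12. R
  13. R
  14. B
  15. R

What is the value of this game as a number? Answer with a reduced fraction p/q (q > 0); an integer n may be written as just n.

Recurse on prefixes of the 15-edge string R B R B R B B B R B B R R B R:
1 of 15 · R · max L −∞ · min R 0 so -1
2 of 15 · RB · max L -1 · min R 0 so -1/2
3 of 15 · RBR · max L -1 · min R -1/2 so -3/4
4 of 15 · RBRB · max L -3/4 · min R -1/2 so -5/8
5 of 15 · RBRBR · max L -3/4 · min R -5/8 so -11/16
6 of 15 · RBRBRB · max L -11/16 · min R -5/8 so -21/32
7 of 15 · RBRBRBB · max L -21/32 · min R -5/8 so -41/64
8 of 15 · RBRBRBBB · max L -41/64 · min R -5/8 so -81/128
9 of 15 · RBRBRBBBR · max L -41/64 · min R -81/128 so -163/256
10 of 15 · RBRBRBBBRB · max L -163/256 · min R -81/128 so -325/512
11 of 15 · RBRBRBBBRBB · max L -325/512 · min R -81/128 so -649/1024
12 of 15 · RBRBRBBBRBBR · max L -325/512 · min R -649/1024 so -1299/2048
13 of 15 · RBRBRBBBRBBRR · max L -325/512 · min R -1299/2048 so -2599/4096
14 of 15 · RBRBRBBBRBBRRB · max L -2599/4096 · min R -1299/2048 so -5197/8192
15 of 15 · RBRBRBBBRBBRRBR · max L -2599/4096 · min R -5197/8192 so -10395/16384

-10395/16384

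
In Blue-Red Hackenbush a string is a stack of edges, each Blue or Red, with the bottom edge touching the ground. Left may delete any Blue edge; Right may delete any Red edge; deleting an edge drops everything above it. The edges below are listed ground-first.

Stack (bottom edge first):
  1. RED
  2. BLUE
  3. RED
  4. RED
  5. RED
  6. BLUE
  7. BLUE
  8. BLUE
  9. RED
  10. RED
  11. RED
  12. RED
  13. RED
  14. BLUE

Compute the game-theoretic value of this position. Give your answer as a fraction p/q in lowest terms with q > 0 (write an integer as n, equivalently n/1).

g(R) = {  | 0 } → -1
g(RB) = { -1 | 0 } → -1/2
g(RBR) = { -1 | -1/2; 0 } → -3/4
g(RBRR) = { -1 | -3/4; -1/2; 0 } → -7/8
g(RBRRR) = { -1 | -7/8; -3/4; -1/2; 0 } → -15/16
g(RBRRRB) = { -1; -15/16 | -7/8; -3/4; -1/2; 0 } → -29/32
g(RBRRRBB) = { -1; -15/16; -29/32 | -7/8; -3/4; -1/2; 0 } → -57/64
g(RBRRRBBB) = { -1; -15/16; -29/32; -57/64 | -7/8; -3/4; -1/2; 0 } → -113/128
g(RBRRRBBBR) = { -1; -15/16; -29/32; -57/64 | -113/128; -7/8; -3/4; -1/2; 0 } → -227/256
g(RBRRRBBBRR) = { -1; -15/16; -29/32; -57/64 | -227/256; -113/128; -7/8; -3/4; -1/2; 0 } → -455/512
g(RBRRRBBBRRR) = { -1; -15/16; -29/32; -57/64 | -455/512; -227/256; -113/128; -7/8; -3/4; -1/2; 0 } → -911/1024
g(RBRRRBBBRRRR) = { -1; -15/16; -29/32; -57/64 | -911/1024; -455/512; -227/256; -113/128; -7/8; -3/4; -1/2; 0 } → -1823/2048
g(RBRRRBBBRRRRR) = { -1; -15/16; -29/32; -57/64 | -1823/2048; -911/1024; -455/512; -227/256; -113/128; -7/8; -3/4; -1/2; 0 } → -3647/4096
g(RBRRRBBBRRRRRB) = { -1; -15/16; -29/32; -57/64; -3647/4096 | -1823/2048; -911/1024; -455/512; -227/256; -113/128; -7/8; -3/4; -1/2; 0 } → -7293/8192

-7293/8192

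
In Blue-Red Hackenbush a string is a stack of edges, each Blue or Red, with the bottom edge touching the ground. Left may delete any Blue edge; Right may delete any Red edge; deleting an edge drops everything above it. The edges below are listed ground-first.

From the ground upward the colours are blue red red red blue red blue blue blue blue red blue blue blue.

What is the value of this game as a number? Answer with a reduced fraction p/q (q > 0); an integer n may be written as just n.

G_1 [b]  L=[0]  R=[·]  so 1
G_2 [br]  L=[0]  R=[1]  so 1/2
G_3 [brr]  L=[0]  R=[1/2,1]  so 1/4
G_4 [brrr]  L=[0]  R=[1/4,1/2,1]  so 1/8
G_5 [brrrb]  L=[0,1/8]  R=[1/4,1/2,1]  so 3/16
G_6 [brrrbr]  L=[0,1/8]  R=[3/16,1/4,1/2,1]  so 5/32
G_7 [brrrbrb]  L=[0,1/8,5/32]  R=[3/16,1/4,1/2,1]  so 11/64
G_8 [brrrbrbb]  L=[0,1/8,5/32,11/64]  R=[3/16,1/4,1/2,1]  so 23/128
G_9 [brrrbrbbb]  L=[0,1/8,5/32,11/64,23/128]  R=[3/16,1/4,1/2,1]  so 47/256
G_10 [brrrbrbbbb]  L=[0,1/8,5/32,11/64,23/128,47/256]  R=[3/16,1/4,1/2,1]  so 95/512
G_11 [brrrbrbbbbr]  L=[0,1/8,5/32,11/64,23/128,47/256]  R=[95/512,3/16,1/4,1/2,1]  so 189/1024
G_12 [brrrbrbbbbrb]  L=[0,1/8,5/32,11/64,23/128,47/256,189/1024]  R=[95/512,3/16,1/4,1/2,1]  so 379/2048
G_13 [brrrbrbbbbrbb]  L=[0,1/8,5/32,11/64,23/128,47/256,189/1024,379/2048]  R=[95/512,3/16,1/4,1/2,1]  so 759/4096
G_14 [brrrbrbbbbrbbb]  L=[0,1/8,5/32,11/64,23/128,47/256,189/1024,379/2048,759/4096]  R=[95/512,3/16,1/4,1/2,1]  so 1519/8192

1519/8192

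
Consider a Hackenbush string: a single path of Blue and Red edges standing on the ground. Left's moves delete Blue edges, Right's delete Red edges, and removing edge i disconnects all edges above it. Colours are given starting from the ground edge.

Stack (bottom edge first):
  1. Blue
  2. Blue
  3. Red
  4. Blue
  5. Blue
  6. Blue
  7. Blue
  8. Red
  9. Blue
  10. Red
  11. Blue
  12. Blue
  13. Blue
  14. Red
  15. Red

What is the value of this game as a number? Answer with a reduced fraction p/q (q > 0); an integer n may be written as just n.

Prefix values for Blue Blue Red Blue Blue Blue Blue Red Blue Red Blue Blue Blue Red Red via {L|R} + simplicity:
edge 1 of 15 (Blue): { 0 |  } gives 1
edge 2 of 15 (Blue): { 0 1 |  } gives 2
edge 3 of 15 (Red): { 0 1 | 2 } gives 3/2
edge 4 of 15 (Blue): { 0 1 3/2 | 2 } gives 7/4
edge 5 of 15 (Blue): { 0 1 3/2 7/4 | 2 } gives 15/8
edge 6 of 15 (Blue): { 0 1 3/2 7/4 15/8 | 2 } gives 31/16
edge 7 of 15 (Blue): { 0 1 3/2 7/4 15/8 31/16 | 2 } gives 63/32
edge 8 of 15 (Red): { 0 1 3/2 7/4 15/8 31/16 | 63/32 2 } gives 125/64
edge 9 of 15 (Blue): { 0 1 3/2 7/4 15/8 31/16 125/64 | 63/32 2 } gives 251/128
edge 10 of 15 (Red): { 0 1 3/2 7/4 15/8 31/16 125/64 | 251/128 63/32 2 } gives 501/256
edge 11 of 15 (Blue): { 0 1 3/2 7/4 15/8 31/16 125/64 501/256 | 251/128 63/32 2 } gives 1003/512
edge 12 of 15 (Blue): { 0 1 3/2 7/4 15/8 31/16 125/64 501/256 1003/512 | 251/128 63/32 2 } gives 2007/1024
edge 13 of 15 (Blue): { 0 1 3/2 7/4 15/8 31/16 125/64 501/256 1003/512 2007/1024 | 251/128 63/32 2 } gives 4015/2048
edge 14 of 15 (Red): { 0 1 3/2 7/4 15/8 31/16 125/64 501/256 1003/512 2007/1024 | 4015/2048 251/128 63/32 2 } gives 8029/4096
edge 15 of 15 (Red): { 0 1 3/2 7/4 15/8 31/16 125/64 501/256 1003/512 2007/1024 | 8029/4096 4015/2048 251/128 63/32 2 } gives 16057/8192

16057/8192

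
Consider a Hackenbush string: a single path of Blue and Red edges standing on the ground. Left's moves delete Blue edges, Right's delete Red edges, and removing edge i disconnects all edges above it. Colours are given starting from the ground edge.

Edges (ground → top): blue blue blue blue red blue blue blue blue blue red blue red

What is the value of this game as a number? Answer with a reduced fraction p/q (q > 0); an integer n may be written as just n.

2037/512

Recurse on prefixes of the 13-edge string blue blue blue blue red blue blue blue blue blue red blue red:
G_1 [b]  L=[0]  R=[]  so 1
G_2 [bb]  L=[0 1]  R=[]  so 2
G_3 [bbb]  L=[0 1 2]  R=[]  so 3
G_4 [bbbb]  L=[0 1 2 3]  R=[]  so 4
G_5 [bbbbr]  L=[0 1 2 3]  R=[4]  so 7/2
G_6 [bbbbrb]  L=[0 1 2 3 7/2]  R=[4]  so 15/4
G_7 [bbbbrbb]  L=[0 1 2 3 7/2 15/4]  R=[4]  so 31/8
G_8 [bbbbrbbb]  L=[0 1 2 3 7/2 15/4 31/8]  R=[4]  so 63/16
G_9 [bbbbrbbbb]  L=[0 1 2 3 7/2 15/4 31/8 63/16]  R=[4]  so 127/32
G_10 [bbbbrbbbbb]  L=[0 1 2 3 7/2 15/4 31/8 63/16 127/32]  R=[4]  so 255/64
G_11 [bbbbrbbbbbr]  L=[0 1 2 3 7/2 15/4 31/8 63/16 127/32]  R=[255/64 4]  so 509/128
G_12 [bbbbrbbbbbrb]  L=[0 1 2 3 7/2 15/4 31/8 63/16 127/32 509/128]  R=[255/64 4]  so 1019/256
G_13 [bbbbrbbbbbrbr]  L=[0 1 2 3 7/2 15/4 31/8 63/16 127/32 509/128]  R=[1019/256 255/64 4]  so 2037/512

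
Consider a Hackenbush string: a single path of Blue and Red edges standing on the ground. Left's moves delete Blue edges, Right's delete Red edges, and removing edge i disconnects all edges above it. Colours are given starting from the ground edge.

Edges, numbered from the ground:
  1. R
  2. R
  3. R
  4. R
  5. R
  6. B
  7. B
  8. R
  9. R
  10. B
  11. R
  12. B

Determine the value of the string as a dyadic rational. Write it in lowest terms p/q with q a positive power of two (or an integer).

-565/128

Build val(s[:k]) for k = 1..12, string s = R R R R R B B R R B R B.
step 1: add R to get R; options L={ none } R={ 0 } — -1
step 2: add R to get RR; options L={ none } R={ -1,0 } — -2
step 3: add R to get RRR; options L={ none } R={ -2,-1,0 } — -3
step 4: add R to get RRRR; options L={ none } R={ -3,-2,-1,0 } — -4
step 5: add R to get RRRRR; options L={ none } R={ -4,-3,-2,-1,0 } — -5
step 6: add B to get RRRRRB; options L={ -5 } R={ -4,-3,-2,-1,0 } — -9/2
step 7: add B to get RRRRRBB; options L={ -5,-9/2 } R={ -4,-3,-2,-1,0 } — -17/4
step 8: add R to get RRRRRBBR; options L={ -5,-9/2 } R={ -17/4,-4,-3,-2,-1,0 } — -35/8
step 9: add R to get RRRRRBBRR; options L={ -5,-9/2 } R={ -35/8,-17/4,-4,-3,-2,-1,0 } — -71/16
step 10: add B to get RRRRRBBRRB; options L={ -5,-9/2,-71/16 } R={ -35/8,-17/4,-4,-3,-2,-1,0 } — -141/32
step 11: add R to get RRRRRBBRRBR; options L={ -5,-9/2,-71/16 } R={ -141/32,-35/8,-17/4,-4,-3,-2,-1,0 } — -283/64
step 12: add B to get RRRRRBBRRBRB; options L={ -5,-9/2,-71/16,-283/64 } R={ -141/32,-35/8,-17/4,-4,-3,-2,-1,0 } — -565/128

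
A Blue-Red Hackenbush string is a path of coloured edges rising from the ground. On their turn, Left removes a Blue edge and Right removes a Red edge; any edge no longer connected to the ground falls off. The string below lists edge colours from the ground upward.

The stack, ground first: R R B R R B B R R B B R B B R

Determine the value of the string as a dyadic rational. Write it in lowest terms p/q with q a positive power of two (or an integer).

-14739/8192

val_1 [R]  L=[∅]  R=[0]  = -1
val_2 [RR]  L=[∅]  R=[-1, 0]  = -2
val_3 [RRB]  L=[-2]  R=[-1, 0]  = -3/2
val_4 [RRBR]  L=[-2]  R=[-3/2, -1, 0]  = -7/4
val_5 [RRBRR]  L=[-2]  R=[-7/4, -3/2, -1, 0]  = -15/8
val_6 [RRBRRB]  L=[-2, -15/8]  R=[-7/4, -3/2, -1, 0]  = -29/16
val_7 [RRBRRBB]  L=[-2, -15/8, -29/16]  R=[-7/4, -3/2, -1, 0]  = -57/32
val_8 [RRBRRBBR]  L=[-2, -15/8, -29/16]  R=[-57/32, -7/4, -3/2, -1, 0]  = -115/64
val_9 [RRBRRBBRR]  L=[-2, -15/8, -29/16]  R=[-115/64, -57/32, -7/4, -3/2, -1, 0]  = -231/128
val_10 [RRBRRBBRRB]  L=[-2, -15/8, -29/16, -231/128]  R=[-115/64, -57/32, -7/4, -3/2, -1, 0]  = -461/256
val_11 [RRBRRBBRRBB]  L=[-2, -15/8, -29/16, -231/128, -461/256]  R=[-115/64, -57/32, -7/4, -3/2, -1, 0]  = -921/512
val_12 [RRBRRBBRRBBR]  L=[-2, -15/8, -29/16, -231/128, -461/256]  R=[-921/512, -115/64, -57/32, -7/4, -3/2, -1, 0]  = -1843/1024
val_13 [RRBRRBBRRBBRB]  L=[-2, -15/8, -29/16, -231/128, -461/256, -1843/1024]  R=[-921/512, -115/64, -57/32, -7/4, -3/2, -1, 0]  = -3685/2048
val_14 [RRBRRBBRRBBRBB]  L=[-2, -15/8, -29/16, -231/128, -461/256, -1843/1024, -3685/2048]  R=[-921/512, -115/64, -57/32, -7/4, -3/2, -1, 0]  = -7369/4096
val_15 [RRBRRBBRRBBRBBR]  L=[-2, -15/8, -29/16, -231/128, -461/256, -1843/1024, -3685/2048]  R=[-7369/4096, -921/512, -115/64, -57/32, -7/4, -3/2, -1, 0]  = -14739/8192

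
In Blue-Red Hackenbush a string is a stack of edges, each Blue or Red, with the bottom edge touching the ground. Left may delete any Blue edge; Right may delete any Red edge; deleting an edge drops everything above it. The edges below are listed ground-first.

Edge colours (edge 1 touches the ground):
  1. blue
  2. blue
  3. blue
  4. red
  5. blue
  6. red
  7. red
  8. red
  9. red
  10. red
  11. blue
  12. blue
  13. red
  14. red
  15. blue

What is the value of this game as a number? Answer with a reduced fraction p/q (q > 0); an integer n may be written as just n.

10291/4096

Build val(s[:k]) for k = 1..15, string s = blue blue blue red blue red red red red red blue blue red red blue.
edge 1 of 15 (blue): { 0 | none } — 1
edge 2 of 15 (blue): { 0; 1 | none } — 2
edge 3 of 15 (blue): { 0; 1; 2 | none } — 3
edge 4 of 15 (red): { 0; 1; 2 | 3 } — 5/2
edge 5 of 15 (blue): { 0; 1; 2; 5/2 | 3 } — 11/4
edge 6 of 15 (red): { 0; 1; 2; 5/2 | 11/4; 3 } — 21/8
edge 7 of 15 (red): { 0; 1; 2; 5/2 | 21/8; 11/4; 3 } — 41/16
edge 8 of 15 (red): { 0; 1; 2; 5/2 | 41/16; 21/8; 11/4; 3 } — 81/32
edge 9 of 15 (red): { 0; 1; 2; 5/2 | 81/32; 41/16; 21/8; 11/4; 3 } — 161/64
edge 10 of 15 (red): { 0; 1; 2; 5/2 | 161/64; 81/32; 41/16; 21/8; 11/4; 3 } — 321/128
edge 11 of 15 (blue): { 0; 1; 2; 5/2; 321/128 | 161/64; 81/32; 41/16; 21/8; 11/4; 3 } — 643/256
edge 12 of 15 (blue): { 0; 1; 2; 5/2; 321/128; 643/256 | 161/64; 81/32; 41/16; 21/8; 11/4; 3 } — 1287/512
edge 13 of 15 (red): { 0; 1; 2; 5/2; 321/128; 643/256 | 1287/512; 161/64; 81/32; 41/16; 21/8; 11/4; 3 } — 2573/1024
edge 14 of 15 (red): { 0; 1; 2; 5/2; 321/128; 643/256 | 2573/1024; 1287/512; 161/64; 81/32; 41/16; 21/8; 11/4; 3 } — 5145/2048
edge 15 of 15 (blue): { 0; 1; 2; 5/2; 321/128; 643/256; 5145/2048 | 2573/1024; 1287/512; 161/64; 81/32; 41/16; 21/8; 11/4; 3 } — 10291/4096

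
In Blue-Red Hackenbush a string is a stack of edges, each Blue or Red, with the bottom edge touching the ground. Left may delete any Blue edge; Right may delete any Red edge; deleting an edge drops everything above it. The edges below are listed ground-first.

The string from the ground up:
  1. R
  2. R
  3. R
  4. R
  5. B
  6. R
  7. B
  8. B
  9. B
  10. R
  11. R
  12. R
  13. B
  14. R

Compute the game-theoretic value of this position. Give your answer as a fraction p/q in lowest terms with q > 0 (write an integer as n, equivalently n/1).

-3643/1024

Build v(s[:k]) for k = 1..14, string s = R R R R B R B B B R R R B R.
v_1 [R]  L=[·]  R=[0]  gives -1
v_2 [RR]  L=[·]  R=[-1 0]  gives -2
v_3 [RRR]  L=[·]  R=[-2 -1 0]  gives -3
v_4 [RRRR]  L=[·]  R=[-3 -2 -1 0]  gives -4
v_5 [RRRRB]  L=[-4]  R=[-3 -2 -1 0]  gives -7/2
v_6 [RRRRBR]  L=[-4]  R=[-7/2 -3 -2 -1 0]  gives -15/4
v_7 [RRRRBRB]  L=[-4 -15/4]  R=[-7/2 -3 -2 -1 0]  gives -29/8
v_8 [RRRRBRBB]  L=[-4 -15/4 -29/8]  R=[-7/2 -3 -2 -1 0]  gives -57/16
v_9 [RRRRBRBBB]  L=[-4 -15/4 -29/8 -57/16]  R=[-7/2 -3 -2 -1 0]  gives -113/32
v_10 [RRRRBRBBBR]  L=[-4 -15/4 -29/8 -57/16]  R=[-113/32 -7/2 -3 -2 -1 0]  gives -227/64
v_11 [RRRRBRBBBRR]  L=[-4 -15/4 -29/8 -57/16]  R=[-227/64 -113/32 -7/2 -3 -2 -1 0]  gives -455/128
v_12 [RRRRBRBBBRRR]  L=[-4 -15/4 -29/8 -57/16]  R=[-455/128 -227/64 -113/32 -7/2 -3 -2 -1 0]  gives -911/256
v_13 [RRRRBRBBBRRRB]  L=[-4 -15/4 -29/8 -57/16 -911/256]  R=[-455/128 -227/64 -113/32 -7/2 -3 -2 -1 0]  gives -1821/512
v_14 [RRRRBRBBBRRRBR]  L=[-4 -15/4 -29/8 -57/16 -911/256]  R=[-1821/512 -455/128 -227/64 -113/32 -7/2 -3 -2 -1 0]  gives -3643/1024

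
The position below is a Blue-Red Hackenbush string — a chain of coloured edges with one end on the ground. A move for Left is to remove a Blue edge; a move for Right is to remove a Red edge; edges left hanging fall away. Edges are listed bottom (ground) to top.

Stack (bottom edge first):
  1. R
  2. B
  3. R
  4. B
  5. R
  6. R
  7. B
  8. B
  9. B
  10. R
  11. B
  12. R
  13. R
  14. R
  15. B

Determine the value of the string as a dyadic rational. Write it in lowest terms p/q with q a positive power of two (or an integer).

-11357/16384

Build val(s[:k]) for k = 1..15, string s = R B R B R R B B B R B R R R B.
edge 1 of 15 (R): {  | 0 } so -1
edge 2 of 15 (B): { -1 | 0 } so -1/2
edge 3 of 15 (R): { -1 | -1/2,0 } so -3/4
edge 4 of 15 (B): { -1,-3/4 | -1/2,0 } so -5/8
edge 5 of 15 (R): { -1,-3/4 | -5/8,-1/2,0 } so -11/16
edge 6 of 15 (R): { -1,-3/4 | -11/16,-5/8,-1/2,0 } so -23/32
edge 7 of 15 (B): { -1,-3/4,-23/32 | -11/16,-5/8,-1/2,0 } so -45/64
edge 8 of 15 (B): { -1,-3/4,-23/32,-45/64 | -11/16,-5/8,-1/2,0 } so -89/128
edge 9 of 15 (B): { -1,-3/4,-23/32,-45/64,-89/128 | -11/16,-5/8,-1/2,0 } so -177/256
edge 10 of 15 (R): { -1,-3/4,-23/32,-45/64,-89/128 | -177/256,-11/16,-5/8,-1/2,0 } so -355/512
edge 11 of 15 (B): { -1,-3/4,-23/32,-45/64,-89/128,-355/512 | -177/256,-11/16,-5/8,-1/2,0 } so -709/1024
edge 12 of 15 (R): { -1,-3/4,-23/32,-45/64,-89/128,-355/512 | -709/1024,-177/256,-11/16,-5/8,-1/2,0 } so -1419/2048
edge 13 of 15 (R): { -1,-3/4,-23/32,-45/64,-89/128,-355/512 | -1419/2048,-709/1024,-177/256,-11/16,-5/8,-1/2,0 } so -2839/4096
edge 14 of 15 (R): { -1,-3/4,-23/32,-45/64,-89/128,-355/512 | -2839/4096,-1419/2048,-709/1024,-177/256,-11/16,-5/8,-1/2,0 } so -5679/8192
edge 15 of 15 (B): { -1,-3/4,-23/32,-45/64,-89/128,-355/512,-5679/8192 | -2839/4096,-1419/2048,-709/1024,-177/256,-11/16,-5/8,-1/2,0 } so -11357/16384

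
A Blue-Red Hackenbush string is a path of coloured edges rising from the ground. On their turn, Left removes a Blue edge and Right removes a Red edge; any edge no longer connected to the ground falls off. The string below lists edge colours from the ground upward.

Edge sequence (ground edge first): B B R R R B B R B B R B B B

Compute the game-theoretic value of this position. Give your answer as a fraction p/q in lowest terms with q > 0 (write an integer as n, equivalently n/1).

4975/4096

Prefix values for B B R R R B B R B B R B B B via {L|R} + simplicity:
edge 1 of 14 (B): { 0 | ∅ } = 1
edge 2 of 14 (B): { 0; 1 | ∅ } = 2
edge 3 of 14 (R): { 0; 1 | 2 } = 3/2
edge 4 of 14 (R): { 0; 1 | 3/2; 2 } = 5/4
edge 5 of 14 (R): { 0; 1 | 5/4; 3/2; 2 } = 9/8
edge 6 of 14 (B): { 0; 1; 9/8 | 5/4; 3/2; 2 } = 19/16
edge 7 of 14 (B): { 0; 1; 9/8; 19/16 | 5/4; 3/2; 2 } = 39/32
edge 8 of 14 (R): { 0; 1; 9/8; 19/16 | 39/32; 5/4; 3/2; 2 } = 77/64
edge 9 of 14 (B): { 0; 1; 9/8; 19/16; 77/64 | 39/32; 5/4; 3/2; 2 } = 155/128
edge 10 of 14 (B): { 0; 1; 9/8; 19/16; 77/64; 155/128 | 39/32; 5/4; 3/2; 2 } = 311/256
edge 11 of 14 (R): { 0; 1; 9/8; 19/16; 77/64; 155/128 | 311/256; 39/32; 5/4; 3/2; 2 } = 621/512
edge 12 of 14 (B): { 0; 1; 9/8; 19/16; 77/64; 155/128; 621/512 | 311/256; 39/32; 5/4; 3/2; 2 } = 1243/1024
edge 13 of 14 (B): { 0; 1; 9/8; 19/16; 77/64; 155/128; 621/512; 1243/1024 | 311/256; 39/32; 5/4; 3/2; 2 } = 2487/2048
edge 14 of 14 (B): { 0; 1; 9/8; 19/16; 77/64; 155/128; 621/512; 1243/1024; 2487/2048 | 311/256; 39/32; 5/4; 3/2; 2 } = 4975/4096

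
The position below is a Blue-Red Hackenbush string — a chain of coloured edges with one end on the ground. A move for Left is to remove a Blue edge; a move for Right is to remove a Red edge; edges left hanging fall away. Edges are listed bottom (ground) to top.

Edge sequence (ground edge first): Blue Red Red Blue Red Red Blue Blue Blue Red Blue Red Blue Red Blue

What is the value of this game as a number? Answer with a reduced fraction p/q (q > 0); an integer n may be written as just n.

5035/16384

Build val(s[:k]) for k = 1..15, string s = Blue Red Red Blue Red Red Blue Blue Blue Red Blue Red Blue Red Blue.
val(B) = { 0 | ∅ } — 1
val(BR) = { 0 | 1 } — 1/2
val(BRR) = { 0 | 1/2; 1 } — 1/4
val(BRRB) = { 0; 1/4 | 1/2; 1 } — 3/8
val(BRRBR) = { 0; 1/4 | 3/8; 1/2; 1 } — 5/16
val(BRRBRR) = { 0; 1/4 | 5/16; 3/8; 1/2; 1 } — 9/32
val(BRRBRRB) = { 0; 1/4; 9/32 | 5/16; 3/8; 1/2; 1 } — 19/64
val(BRRBRRBB) = { 0; 1/4; 9/32; 19/64 | 5/16; 3/8; 1/2; 1 } — 39/128
val(BRRBRRBBB) = { 0; 1/4; 9/32; 19/64; 39/128 | 5/16; 3/8; 1/2; 1 } — 79/256
val(BRRBRRBBBR) = { 0; 1/4; 9/32; 19/64; 39/128 | 79/256; 5/16; 3/8; 1/2; 1 } — 157/512
val(BRRBRRBBBRB) = { 0; 1/4; 9/32; 19/64; 39/128; 157/512 | 79/256; 5/16; 3/8; 1/2; 1 } — 315/1024
val(BRRBRRBBBRBR) = { 0; 1/4; 9/32; 19/64; 39/128; 157/512 | 315/1024; 79/256; 5/16; 3/8; 1/2; 1 } — 629/2048
val(BRRBRRBBBRBRB) = { 0; 1/4; 9/32; 19/64; 39/128; 157/512; 629/2048 | 315/1024; 79/256; 5/16; 3/8; 1/2; 1 } — 1259/4096
val(BRRBRRBBBRBRBR) = { 0; 1/4; 9/32; 19/64; 39/128; 157/512; 629/2048 | 1259/4096; 315/1024; 79/256; 5/16; 3/8; 1/2; 1 } — 2517/8192
val(BRRBRRBBBRBRBRB) = { 0; 1/4; 9/32; 19/64; 39/128; 157/512; 629/2048; 2517/8192 | 1259/4096; 315/1024; 79/256; 5/16; 3/8; 1/2; 1 } — 5035/16384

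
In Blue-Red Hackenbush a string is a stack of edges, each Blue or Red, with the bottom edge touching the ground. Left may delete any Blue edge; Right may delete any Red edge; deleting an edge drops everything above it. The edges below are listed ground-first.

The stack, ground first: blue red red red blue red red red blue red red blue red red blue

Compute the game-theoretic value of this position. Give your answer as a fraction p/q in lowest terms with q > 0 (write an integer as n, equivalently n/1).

Prefix values for blue red red red blue red red red blue red red blue red red blue via {L|R} + simplicity:
1 of 15 · b · max L 0 · min R +∞ — 1
2 of 15 · br · max L 0 · min R 1 — 1/2
3 of 15 · brr · max L 0 · min R 1/2 — 1/4
4 of 15 · brrr · max L 0 · min R 1/4 — 1/8
5 of 15 · brrrb · max L 1/8 · min R 1/4 — 3/16
6 of 15 · brrrbr · max L 1/8 · min R 3/16 — 5/32
7 of 15 · brrrbrr · max L 1/8 · min R 5/32 — 9/64
8 of 15 · brrrbrrr · max L 1/8 · min R 9/64 — 17/128
9 of 15 · brrrbrrrb · max L 17/128 · min R 9/64 — 35/256
10 of 15 · brrrbrrrbr · max L 17/128 · min R 35/256 — 69/512
11 of 15 · brrrbrrrbrr · max L 17/128 · min R 69/512 — 137/1024
12 of 15 · brrrbrrrbrrb · max L 137/1024 · min R 69/512 — 275/2048
13 of 15 · brrrbrrrbrrbr · max L 137/1024 · min R 275/2048 — 549/4096
14 of 15 · brrrbrrrbrrbrr · max L 137/1024 · min R 549/4096 — 1097/8192
15 of 15 · brrrbrrrbrrbrrb · max L 1097/8192 · min R 549/4096 — 2195/16384

2195/16384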